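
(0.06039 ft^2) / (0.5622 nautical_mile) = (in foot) 1.768e-05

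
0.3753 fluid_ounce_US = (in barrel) 6.981e-05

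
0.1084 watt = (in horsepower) 0.0001454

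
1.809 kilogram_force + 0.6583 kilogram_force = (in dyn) 2.42e+06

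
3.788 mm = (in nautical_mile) 2.045e-06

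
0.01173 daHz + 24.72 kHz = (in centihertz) 2.472e+06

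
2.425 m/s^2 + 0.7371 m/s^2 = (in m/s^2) 3.162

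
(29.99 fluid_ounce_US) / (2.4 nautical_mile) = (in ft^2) 2.148e-06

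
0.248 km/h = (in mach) 0.0002023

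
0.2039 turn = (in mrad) 1281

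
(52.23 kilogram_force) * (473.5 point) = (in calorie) 20.45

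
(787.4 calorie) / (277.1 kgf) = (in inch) 47.73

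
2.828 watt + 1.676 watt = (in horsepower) 0.00604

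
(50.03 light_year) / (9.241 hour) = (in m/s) 1.423e+13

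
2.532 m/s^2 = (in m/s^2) 2.532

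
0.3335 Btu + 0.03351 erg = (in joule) 351.9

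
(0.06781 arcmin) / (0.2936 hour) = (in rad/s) 1.866e-08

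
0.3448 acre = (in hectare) 0.1395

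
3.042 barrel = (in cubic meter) 0.4836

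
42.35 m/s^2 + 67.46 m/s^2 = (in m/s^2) 109.8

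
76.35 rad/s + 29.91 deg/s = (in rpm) 734.1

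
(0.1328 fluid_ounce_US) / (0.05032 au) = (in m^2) 5.217e-16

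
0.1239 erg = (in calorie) 2.961e-09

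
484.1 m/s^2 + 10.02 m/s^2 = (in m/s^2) 494.1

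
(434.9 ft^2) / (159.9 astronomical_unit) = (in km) 1.689e-15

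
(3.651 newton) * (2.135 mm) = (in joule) 0.007795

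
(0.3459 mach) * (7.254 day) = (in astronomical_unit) 0.0004934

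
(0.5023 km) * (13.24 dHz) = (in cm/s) 6.65e+04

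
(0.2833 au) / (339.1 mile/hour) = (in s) 2.796e+08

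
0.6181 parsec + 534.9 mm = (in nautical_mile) 1.03e+13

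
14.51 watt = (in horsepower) 0.01946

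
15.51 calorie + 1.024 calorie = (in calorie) 16.53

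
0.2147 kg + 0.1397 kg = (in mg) 3.544e+05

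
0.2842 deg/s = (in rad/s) 0.00496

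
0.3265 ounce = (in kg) 0.009256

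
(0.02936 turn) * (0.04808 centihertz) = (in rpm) 0.000847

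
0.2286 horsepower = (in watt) 170.5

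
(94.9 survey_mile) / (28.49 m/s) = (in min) 89.35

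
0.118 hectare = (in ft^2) 1.27e+04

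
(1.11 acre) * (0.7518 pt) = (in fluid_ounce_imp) 4.193e+04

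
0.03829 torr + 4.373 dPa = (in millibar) 0.05542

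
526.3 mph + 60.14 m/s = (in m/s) 295.4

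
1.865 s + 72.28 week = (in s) 4.371e+07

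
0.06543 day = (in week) 0.009347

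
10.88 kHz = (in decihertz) 1.088e+05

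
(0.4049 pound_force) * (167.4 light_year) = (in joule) 2.852e+18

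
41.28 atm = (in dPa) 4.183e+07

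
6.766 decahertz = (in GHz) 6.766e-08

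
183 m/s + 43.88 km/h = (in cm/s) 1.952e+04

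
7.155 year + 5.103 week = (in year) 7.253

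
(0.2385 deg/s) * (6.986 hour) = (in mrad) 1.047e+05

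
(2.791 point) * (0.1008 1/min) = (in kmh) 5.955e-06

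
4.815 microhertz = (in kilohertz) 4.815e-09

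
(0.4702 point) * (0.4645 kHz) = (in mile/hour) 0.1724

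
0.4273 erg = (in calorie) 1.021e-08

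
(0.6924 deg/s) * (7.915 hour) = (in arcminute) 1.184e+06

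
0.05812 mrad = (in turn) 9.25e-06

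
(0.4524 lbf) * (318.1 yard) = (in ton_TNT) 1.399e-07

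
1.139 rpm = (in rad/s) 0.1193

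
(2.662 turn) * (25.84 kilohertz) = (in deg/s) 2.476e+07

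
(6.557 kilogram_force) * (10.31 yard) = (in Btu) 0.5746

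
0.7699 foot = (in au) 1.569e-12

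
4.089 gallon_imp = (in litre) 18.59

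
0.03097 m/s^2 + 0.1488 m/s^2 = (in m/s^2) 0.1798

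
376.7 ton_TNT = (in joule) 1.576e+12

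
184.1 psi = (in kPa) 1269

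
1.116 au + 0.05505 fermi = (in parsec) 5.411e-06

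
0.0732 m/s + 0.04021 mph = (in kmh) 0.3282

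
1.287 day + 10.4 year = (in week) 542.5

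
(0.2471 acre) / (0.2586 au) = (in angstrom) 258.5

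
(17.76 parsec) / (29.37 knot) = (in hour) 1.008e+13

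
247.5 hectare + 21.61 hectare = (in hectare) 269.1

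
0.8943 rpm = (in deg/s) 5.366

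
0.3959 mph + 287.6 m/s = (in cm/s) 2.878e+04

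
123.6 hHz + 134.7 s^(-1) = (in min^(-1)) 7.497e+05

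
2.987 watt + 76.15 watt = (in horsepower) 0.1061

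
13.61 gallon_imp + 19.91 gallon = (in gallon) 36.25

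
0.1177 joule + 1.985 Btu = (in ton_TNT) 5.006e-07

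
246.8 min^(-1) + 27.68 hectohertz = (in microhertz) 2.772e+09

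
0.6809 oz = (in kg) 0.0193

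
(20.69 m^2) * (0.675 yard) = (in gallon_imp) 2809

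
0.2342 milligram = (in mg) 0.2342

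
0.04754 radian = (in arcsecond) 9806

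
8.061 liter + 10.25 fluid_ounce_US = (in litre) 8.364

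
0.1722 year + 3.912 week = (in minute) 1.299e+05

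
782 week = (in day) 5474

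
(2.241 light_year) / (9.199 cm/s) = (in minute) 3.841e+15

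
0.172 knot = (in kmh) 0.3185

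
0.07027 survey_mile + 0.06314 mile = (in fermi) 2.147e+17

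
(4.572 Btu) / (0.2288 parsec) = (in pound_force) 1.536e-13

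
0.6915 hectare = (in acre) 1.709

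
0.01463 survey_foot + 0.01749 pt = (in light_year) 4.72e-19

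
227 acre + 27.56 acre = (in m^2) 1.03e+06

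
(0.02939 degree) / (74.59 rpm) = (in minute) 1.095e-06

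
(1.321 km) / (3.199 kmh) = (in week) 0.002458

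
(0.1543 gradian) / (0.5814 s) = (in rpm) 0.03981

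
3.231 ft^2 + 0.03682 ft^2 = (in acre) 7.502e-05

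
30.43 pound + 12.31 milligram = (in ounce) 486.9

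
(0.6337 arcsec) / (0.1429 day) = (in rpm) 2.376e-09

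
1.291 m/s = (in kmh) 4.648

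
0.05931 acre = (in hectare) 0.024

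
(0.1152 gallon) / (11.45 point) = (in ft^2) 1.162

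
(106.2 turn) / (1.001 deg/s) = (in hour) 10.61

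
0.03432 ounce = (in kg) 0.000973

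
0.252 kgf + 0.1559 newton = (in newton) 2.627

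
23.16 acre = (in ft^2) 1.009e+06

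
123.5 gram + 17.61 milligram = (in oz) 4.357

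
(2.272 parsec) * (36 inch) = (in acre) 1.584e+13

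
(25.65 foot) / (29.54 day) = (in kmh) 1.103e-05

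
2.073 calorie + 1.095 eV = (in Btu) 0.008221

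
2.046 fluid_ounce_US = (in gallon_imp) 0.01331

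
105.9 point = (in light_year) 3.949e-18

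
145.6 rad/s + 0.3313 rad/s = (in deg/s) 8361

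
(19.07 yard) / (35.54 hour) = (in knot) 0.0002649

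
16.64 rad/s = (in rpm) 158.9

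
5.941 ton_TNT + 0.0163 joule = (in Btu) 2.356e+07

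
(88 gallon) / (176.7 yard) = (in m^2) 0.002062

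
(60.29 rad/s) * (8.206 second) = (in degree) 2.835e+04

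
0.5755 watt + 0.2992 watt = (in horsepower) 0.001173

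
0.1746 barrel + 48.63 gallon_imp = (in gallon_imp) 54.74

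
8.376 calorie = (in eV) 2.187e+20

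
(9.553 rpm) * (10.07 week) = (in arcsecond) 1.257e+12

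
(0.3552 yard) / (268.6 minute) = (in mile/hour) 4.508e-05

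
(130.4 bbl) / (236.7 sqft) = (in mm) 942.8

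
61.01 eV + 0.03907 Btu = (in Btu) 0.03907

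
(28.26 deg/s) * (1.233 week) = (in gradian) 2.342e+07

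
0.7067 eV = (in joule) 1.132e-19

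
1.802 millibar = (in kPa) 0.1802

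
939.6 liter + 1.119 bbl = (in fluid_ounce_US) 3.779e+04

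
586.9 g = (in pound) 1.294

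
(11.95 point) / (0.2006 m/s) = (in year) 6.664e-10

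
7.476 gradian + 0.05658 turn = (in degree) 27.1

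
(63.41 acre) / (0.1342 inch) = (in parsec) 2.44e-09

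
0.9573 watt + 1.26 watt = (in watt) 2.217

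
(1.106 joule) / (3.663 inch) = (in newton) 11.89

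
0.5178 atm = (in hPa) 524.7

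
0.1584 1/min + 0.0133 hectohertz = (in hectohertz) 0.01333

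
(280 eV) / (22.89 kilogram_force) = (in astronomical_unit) 1.336e-30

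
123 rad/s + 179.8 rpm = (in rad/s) 141.8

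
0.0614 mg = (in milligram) 0.0614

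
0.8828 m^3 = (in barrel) 5.553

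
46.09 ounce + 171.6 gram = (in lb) 3.259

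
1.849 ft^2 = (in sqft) 1.849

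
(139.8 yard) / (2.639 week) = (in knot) 0.0001557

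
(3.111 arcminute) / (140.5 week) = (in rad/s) 1.065e-11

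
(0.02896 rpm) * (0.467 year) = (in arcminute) 1.535e+08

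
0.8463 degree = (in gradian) 0.9403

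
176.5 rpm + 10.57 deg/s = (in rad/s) 18.67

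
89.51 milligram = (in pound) 0.0001973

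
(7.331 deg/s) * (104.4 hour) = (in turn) 7654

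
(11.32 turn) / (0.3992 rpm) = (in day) 0.01969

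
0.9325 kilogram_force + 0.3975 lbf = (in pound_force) 2.453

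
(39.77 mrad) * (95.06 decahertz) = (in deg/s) 2166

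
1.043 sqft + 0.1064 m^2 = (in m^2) 0.2033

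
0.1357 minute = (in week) 1.346e-05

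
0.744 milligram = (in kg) 7.44e-07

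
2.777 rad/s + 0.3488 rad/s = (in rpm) 29.85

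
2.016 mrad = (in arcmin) 6.93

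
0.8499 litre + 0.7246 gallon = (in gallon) 0.9491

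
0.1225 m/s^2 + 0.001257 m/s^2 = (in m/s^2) 0.1238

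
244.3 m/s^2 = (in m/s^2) 244.3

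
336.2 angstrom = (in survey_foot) 1.103e-07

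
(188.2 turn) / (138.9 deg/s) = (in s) 487.8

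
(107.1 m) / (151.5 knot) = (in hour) 0.0003817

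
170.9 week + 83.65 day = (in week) 182.8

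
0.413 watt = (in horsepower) 0.0005538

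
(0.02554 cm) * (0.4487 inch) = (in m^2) 2.911e-06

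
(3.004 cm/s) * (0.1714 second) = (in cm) 0.5149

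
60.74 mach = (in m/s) 2.068e+04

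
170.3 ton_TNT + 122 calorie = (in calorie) 1.703e+11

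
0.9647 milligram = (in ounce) 3.403e-05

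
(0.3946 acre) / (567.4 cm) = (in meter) 281.4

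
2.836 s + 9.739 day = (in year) 0.02668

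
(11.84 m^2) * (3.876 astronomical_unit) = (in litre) 6.865e+15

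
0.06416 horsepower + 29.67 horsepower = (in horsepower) 29.73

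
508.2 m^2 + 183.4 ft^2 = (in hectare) 0.05252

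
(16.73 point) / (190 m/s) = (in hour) 8.629e-09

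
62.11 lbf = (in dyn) 2.763e+07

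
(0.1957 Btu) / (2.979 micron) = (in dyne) 6.931e+12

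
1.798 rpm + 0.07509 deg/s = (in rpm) 1.811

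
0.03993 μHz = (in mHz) 3.993e-05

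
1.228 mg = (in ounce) 4.332e-05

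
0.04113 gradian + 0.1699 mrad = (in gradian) 0.05195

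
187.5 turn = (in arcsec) 2.43e+08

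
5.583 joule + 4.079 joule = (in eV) 6.031e+19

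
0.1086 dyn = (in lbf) 2.441e-07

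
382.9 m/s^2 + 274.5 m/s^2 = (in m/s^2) 657.4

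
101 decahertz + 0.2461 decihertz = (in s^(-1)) 1010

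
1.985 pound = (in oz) 31.76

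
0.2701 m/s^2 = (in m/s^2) 0.2701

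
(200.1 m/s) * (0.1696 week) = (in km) 2.053e+04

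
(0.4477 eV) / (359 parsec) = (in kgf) 6.603e-40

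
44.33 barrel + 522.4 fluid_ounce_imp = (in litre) 7063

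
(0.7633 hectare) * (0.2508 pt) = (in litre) 675.3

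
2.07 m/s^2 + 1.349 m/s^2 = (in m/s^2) 3.419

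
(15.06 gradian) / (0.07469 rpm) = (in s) 30.25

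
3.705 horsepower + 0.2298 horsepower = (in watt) 2934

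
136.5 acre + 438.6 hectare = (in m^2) 4.938e+06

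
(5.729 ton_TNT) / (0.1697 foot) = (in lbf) 1.042e+11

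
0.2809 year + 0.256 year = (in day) 196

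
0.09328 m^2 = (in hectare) 9.328e-06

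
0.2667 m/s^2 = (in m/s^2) 0.2667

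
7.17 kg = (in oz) 252.9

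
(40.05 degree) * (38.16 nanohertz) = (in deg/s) 1.528e-06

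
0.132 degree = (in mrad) 2.304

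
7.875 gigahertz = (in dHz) 7.875e+10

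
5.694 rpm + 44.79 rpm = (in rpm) 50.48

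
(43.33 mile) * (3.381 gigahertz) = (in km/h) 8.488e+14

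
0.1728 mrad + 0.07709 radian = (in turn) 0.0123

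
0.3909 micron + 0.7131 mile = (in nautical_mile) 0.6197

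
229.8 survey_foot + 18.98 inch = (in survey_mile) 0.04382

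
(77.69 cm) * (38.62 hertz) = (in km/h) 108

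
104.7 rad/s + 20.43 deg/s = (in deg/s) 6019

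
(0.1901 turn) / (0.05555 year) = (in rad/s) 6.818e-07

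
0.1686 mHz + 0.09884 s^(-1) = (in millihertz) 99.01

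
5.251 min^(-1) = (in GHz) 8.752e-11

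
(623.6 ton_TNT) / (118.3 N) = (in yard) 2.412e+10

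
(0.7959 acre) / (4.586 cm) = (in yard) 7.681e+04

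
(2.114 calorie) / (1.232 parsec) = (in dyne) 2.327e-11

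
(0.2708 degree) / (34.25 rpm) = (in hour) 3.66e-07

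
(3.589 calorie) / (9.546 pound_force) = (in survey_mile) 0.0002197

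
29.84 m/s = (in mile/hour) 66.75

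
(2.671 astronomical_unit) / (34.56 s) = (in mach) 3.396e+07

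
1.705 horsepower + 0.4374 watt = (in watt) 1272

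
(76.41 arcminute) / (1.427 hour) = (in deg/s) 0.0002479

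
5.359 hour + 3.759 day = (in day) 3.982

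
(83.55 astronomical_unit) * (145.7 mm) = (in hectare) 1.821e+08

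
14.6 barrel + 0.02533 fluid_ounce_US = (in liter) 2321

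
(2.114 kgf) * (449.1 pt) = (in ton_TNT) 7.85e-10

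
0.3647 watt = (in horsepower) 0.0004891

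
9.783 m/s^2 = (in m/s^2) 9.783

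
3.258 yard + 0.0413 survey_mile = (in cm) 6945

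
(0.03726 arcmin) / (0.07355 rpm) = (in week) 2.327e-09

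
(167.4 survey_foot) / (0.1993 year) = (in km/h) 2.923e-05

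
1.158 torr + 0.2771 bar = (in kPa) 27.86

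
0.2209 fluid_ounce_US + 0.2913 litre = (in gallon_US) 0.07868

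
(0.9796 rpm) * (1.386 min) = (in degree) 488.8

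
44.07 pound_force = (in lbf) 44.07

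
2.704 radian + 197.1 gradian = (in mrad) 5800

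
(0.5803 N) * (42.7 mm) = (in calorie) 0.005922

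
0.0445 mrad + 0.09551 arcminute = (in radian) 7.228e-05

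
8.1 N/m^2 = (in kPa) 0.0081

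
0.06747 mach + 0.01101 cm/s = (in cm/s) 2297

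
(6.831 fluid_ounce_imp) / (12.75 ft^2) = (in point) 0.4645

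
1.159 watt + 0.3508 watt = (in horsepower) 0.002025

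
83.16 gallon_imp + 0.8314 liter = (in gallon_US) 100.1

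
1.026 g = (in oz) 0.03619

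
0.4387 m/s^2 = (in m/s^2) 0.4387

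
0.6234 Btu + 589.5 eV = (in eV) 4.105e+21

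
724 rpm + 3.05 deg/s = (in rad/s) 75.87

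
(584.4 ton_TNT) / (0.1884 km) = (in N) 1.298e+10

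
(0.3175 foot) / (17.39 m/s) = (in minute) 9.275e-05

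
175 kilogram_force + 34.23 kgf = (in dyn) 2.052e+08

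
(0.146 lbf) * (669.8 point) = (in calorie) 0.03668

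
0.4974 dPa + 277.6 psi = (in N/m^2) 1.914e+06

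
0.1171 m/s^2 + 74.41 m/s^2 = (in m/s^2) 74.53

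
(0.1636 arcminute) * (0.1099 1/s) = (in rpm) 4.994e-05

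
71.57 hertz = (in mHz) 7.157e+04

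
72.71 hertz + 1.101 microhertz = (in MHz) 7.271e-05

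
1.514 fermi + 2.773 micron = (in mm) 0.002773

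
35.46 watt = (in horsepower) 0.04755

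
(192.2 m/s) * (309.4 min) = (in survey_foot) 1.171e+07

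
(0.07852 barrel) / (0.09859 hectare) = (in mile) 7.868e-09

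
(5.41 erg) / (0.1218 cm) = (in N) 0.0004442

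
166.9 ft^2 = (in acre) 0.003831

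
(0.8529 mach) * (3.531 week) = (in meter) 6.202e+08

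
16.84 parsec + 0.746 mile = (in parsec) 16.84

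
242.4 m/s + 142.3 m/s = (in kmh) 1385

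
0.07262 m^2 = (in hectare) 7.262e-06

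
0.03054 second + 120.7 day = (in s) 1.043e+07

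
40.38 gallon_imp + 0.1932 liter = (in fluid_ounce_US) 6214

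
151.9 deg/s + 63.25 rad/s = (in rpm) 629.3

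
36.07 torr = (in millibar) 48.09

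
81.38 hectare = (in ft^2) 8.76e+06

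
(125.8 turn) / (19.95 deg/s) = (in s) 2270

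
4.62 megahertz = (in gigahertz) 0.00462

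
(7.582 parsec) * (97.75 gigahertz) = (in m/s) 2.287e+28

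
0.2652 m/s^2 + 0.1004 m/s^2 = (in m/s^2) 0.3656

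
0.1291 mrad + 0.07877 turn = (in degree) 28.36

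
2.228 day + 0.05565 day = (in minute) 3288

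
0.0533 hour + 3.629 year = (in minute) 1.907e+06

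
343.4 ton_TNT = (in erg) 1.437e+19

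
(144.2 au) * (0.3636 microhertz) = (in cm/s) 7.844e+08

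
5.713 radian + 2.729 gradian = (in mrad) 5756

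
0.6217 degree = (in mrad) 10.85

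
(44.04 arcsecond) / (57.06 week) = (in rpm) 5.908e-11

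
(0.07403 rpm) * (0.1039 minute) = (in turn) 0.007692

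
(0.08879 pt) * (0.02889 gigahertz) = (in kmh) 3258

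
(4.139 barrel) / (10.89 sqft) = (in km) 0.0006504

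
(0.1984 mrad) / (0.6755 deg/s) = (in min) 0.0002805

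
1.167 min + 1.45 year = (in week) 75.61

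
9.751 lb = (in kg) 4.423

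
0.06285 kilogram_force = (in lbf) 0.1386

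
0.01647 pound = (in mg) 7471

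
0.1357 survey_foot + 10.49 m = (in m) 10.53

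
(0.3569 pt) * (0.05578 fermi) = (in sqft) 7.56e-20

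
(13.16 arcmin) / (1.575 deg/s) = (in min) 0.002321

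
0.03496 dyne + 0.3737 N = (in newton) 0.3737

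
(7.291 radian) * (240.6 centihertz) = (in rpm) 167.5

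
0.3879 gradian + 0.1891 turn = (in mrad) 1194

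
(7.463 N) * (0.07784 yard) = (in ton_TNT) 1.27e-10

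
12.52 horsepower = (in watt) 9336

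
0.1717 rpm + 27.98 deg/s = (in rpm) 4.835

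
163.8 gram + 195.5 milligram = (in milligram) 1.64e+05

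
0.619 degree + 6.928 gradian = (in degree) 6.854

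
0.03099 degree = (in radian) 0.0005409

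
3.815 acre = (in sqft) 1.662e+05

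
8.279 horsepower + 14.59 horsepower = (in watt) 1.705e+04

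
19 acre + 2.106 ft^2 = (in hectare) 7.689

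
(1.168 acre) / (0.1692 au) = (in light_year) 1.974e-23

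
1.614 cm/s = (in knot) 0.03137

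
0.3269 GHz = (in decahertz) 3.269e+07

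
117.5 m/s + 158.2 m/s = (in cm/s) 2.757e+04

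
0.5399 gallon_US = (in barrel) 0.01285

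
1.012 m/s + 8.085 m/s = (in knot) 17.68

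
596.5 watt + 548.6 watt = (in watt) 1145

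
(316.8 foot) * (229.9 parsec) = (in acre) 1.693e+17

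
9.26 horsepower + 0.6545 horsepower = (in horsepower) 9.915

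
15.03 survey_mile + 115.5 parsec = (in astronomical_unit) 2.382e+07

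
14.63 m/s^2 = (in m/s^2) 14.63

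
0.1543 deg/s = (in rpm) 0.02572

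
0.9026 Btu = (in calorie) 227.6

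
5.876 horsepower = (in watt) 4382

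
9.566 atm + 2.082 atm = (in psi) 171.2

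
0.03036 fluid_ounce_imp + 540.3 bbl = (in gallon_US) 2.269e+04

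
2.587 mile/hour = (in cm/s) 115.6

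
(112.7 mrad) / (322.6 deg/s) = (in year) 6.347e-10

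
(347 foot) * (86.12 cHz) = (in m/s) 91.09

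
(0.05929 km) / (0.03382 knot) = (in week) 0.005635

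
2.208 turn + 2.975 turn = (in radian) 32.57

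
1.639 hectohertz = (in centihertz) 1.639e+04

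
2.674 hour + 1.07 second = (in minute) 160.5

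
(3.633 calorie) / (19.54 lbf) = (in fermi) 1.749e+14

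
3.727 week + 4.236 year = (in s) 1.358e+08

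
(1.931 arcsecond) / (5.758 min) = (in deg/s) 1.553e-06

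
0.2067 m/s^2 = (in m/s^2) 0.2067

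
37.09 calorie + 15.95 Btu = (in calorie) 4059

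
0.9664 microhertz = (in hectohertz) 9.664e-09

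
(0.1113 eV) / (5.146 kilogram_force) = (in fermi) 3.534e-07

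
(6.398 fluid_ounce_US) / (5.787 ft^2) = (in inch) 0.01386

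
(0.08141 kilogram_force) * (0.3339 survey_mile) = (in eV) 2.678e+21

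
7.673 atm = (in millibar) 7775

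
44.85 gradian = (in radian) 0.7045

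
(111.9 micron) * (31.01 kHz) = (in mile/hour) 7.762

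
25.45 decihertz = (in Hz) 2.545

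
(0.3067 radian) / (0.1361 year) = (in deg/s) 4.094e-06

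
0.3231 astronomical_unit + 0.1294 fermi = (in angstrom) 4.834e+20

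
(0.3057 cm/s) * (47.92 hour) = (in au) 3.525e-09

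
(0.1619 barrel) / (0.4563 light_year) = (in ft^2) 6.418e-17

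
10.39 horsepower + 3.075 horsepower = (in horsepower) 13.46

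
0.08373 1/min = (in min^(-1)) 0.08373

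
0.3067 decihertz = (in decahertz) 0.003067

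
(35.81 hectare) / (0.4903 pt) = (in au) 0.01384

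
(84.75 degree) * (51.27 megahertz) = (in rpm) 7.242e+08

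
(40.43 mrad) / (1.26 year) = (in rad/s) 1.017e-09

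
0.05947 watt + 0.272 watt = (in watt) 0.3315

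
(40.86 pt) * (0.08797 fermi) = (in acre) 3.133e-22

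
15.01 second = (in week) 2.482e-05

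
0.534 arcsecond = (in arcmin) 0.0089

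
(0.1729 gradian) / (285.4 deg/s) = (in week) 9.015e-10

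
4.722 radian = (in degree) 270.6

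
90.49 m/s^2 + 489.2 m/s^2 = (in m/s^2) 579.7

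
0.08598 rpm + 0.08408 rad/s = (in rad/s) 0.09308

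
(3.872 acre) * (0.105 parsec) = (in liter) 5.077e+22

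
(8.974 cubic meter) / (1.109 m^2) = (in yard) 8.849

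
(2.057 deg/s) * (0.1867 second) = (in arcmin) 23.04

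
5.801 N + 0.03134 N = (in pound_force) 1.311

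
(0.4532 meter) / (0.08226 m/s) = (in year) 1.747e-07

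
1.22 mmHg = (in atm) 0.001605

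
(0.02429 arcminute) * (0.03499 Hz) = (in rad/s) 2.472e-07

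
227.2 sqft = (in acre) 0.005216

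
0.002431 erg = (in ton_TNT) 5.81e-20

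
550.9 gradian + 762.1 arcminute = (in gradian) 565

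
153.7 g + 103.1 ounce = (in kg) 3.077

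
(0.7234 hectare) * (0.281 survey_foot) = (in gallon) 1.637e+05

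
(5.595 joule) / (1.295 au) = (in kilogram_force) 2.945e-12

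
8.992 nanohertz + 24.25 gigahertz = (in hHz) 2.425e+08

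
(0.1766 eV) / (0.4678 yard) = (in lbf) 1.487e-20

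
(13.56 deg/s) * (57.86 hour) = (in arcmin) 1.695e+08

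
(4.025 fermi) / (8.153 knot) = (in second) 9.596e-16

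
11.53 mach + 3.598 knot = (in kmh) 1.414e+04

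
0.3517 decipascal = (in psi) 5.101e-06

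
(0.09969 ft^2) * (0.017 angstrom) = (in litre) 1.574e-11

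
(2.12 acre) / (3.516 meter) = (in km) 2.44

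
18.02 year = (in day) 6577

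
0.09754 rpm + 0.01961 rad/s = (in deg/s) 1.709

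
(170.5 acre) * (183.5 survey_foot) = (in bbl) 2.427e+08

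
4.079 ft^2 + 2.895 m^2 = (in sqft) 35.24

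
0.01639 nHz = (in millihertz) 1.639e-08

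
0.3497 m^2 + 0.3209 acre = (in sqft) 1.398e+04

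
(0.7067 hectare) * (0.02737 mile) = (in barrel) 1.958e+06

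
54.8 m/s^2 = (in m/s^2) 54.8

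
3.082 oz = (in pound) 0.1926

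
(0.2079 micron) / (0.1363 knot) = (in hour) 8.236e-10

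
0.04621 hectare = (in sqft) 4974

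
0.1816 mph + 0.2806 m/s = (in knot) 0.7032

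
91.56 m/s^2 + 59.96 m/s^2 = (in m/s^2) 151.5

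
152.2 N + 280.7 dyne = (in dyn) 1.522e+07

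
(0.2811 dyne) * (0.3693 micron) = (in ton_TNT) 2.481e-22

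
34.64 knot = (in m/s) 17.82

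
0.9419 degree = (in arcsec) 3391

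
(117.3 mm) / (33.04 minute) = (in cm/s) 0.005917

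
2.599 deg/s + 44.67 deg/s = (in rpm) 7.878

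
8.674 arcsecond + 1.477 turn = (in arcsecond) 1.914e+06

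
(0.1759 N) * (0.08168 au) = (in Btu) 2.037e+06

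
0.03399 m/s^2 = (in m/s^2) 0.03399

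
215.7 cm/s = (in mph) 4.825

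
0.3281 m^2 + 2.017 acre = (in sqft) 8.786e+04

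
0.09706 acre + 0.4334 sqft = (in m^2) 392.8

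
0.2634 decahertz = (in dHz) 26.34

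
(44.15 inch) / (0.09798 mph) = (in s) 25.6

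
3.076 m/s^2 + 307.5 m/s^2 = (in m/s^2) 310.6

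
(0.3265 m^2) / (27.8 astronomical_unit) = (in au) 5.248e-25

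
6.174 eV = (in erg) 9.892e-12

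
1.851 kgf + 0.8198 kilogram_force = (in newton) 26.19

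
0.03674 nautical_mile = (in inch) 2679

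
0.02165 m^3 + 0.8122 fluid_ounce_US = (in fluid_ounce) 732.9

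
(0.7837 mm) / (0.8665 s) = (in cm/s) 0.09044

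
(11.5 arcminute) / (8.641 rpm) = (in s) 0.003697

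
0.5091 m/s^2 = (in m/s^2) 0.5091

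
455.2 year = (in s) 1.436e+10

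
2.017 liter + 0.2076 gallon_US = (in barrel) 0.01763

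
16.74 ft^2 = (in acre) 0.0003843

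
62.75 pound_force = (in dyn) 2.791e+07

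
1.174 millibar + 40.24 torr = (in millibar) 54.82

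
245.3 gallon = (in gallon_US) 245.3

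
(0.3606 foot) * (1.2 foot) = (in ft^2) 0.4327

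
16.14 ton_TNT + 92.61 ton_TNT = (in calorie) 1.088e+11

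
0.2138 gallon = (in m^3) 0.0008093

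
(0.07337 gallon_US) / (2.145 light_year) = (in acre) 3.382e-24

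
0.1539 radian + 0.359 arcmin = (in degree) 8.824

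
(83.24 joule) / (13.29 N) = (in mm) 6263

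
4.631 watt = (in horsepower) 0.00621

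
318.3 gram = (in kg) 0.3183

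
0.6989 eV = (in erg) 1.12e-12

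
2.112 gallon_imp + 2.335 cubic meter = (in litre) 2345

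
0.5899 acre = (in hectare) 0.2387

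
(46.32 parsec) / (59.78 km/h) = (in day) 9.962e+11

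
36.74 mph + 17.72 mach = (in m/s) 6050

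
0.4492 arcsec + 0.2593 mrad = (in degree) 0.01498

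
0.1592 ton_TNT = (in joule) 6.661e+08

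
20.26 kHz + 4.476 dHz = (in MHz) 0.02026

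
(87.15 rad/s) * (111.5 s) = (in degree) 5.568e+05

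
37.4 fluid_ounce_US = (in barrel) 0.006957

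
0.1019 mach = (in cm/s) 3470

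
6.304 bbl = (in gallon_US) 264.8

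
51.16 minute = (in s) 3070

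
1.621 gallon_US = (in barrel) 0.0386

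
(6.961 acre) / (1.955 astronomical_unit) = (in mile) 5.985e-11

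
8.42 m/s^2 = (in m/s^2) 8.42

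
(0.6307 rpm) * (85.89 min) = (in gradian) 2.167e+04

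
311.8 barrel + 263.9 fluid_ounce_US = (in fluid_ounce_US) 1.677e+06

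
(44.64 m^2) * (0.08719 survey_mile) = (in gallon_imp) 1.378e+06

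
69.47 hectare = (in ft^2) 7.478e+06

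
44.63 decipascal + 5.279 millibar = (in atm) 0.005254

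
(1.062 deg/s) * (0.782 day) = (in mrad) 1.252e+06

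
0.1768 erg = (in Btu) 1.676e-11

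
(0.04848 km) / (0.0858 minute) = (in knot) 18.31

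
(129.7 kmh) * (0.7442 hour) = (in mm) 9.652e+07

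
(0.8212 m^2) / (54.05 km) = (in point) 0.04307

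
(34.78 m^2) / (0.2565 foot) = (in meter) 444.9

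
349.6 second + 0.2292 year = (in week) 11.95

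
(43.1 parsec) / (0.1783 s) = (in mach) 2.191e+16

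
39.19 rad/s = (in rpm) 374.2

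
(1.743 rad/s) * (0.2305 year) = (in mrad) 1.267e+10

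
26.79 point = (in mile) 5.873e-06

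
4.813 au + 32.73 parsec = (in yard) 1.104e+18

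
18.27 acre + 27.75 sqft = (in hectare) 7.394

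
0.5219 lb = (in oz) 8.35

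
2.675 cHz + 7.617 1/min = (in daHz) 0.01537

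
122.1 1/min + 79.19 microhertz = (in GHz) 2.035e-09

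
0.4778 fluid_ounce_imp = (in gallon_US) 0.003586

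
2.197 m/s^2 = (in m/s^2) 2.197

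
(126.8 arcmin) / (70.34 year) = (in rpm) 1.588e-10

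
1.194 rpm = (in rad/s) 0.125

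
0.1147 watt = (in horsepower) 0.0001538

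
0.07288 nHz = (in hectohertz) 7.288e-13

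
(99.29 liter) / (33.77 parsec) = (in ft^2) 1.026e-18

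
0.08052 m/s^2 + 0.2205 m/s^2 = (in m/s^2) 0.301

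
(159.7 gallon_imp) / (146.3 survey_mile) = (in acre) 7.62e-10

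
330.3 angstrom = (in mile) 2.052e-11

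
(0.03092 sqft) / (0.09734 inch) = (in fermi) 1.162e+15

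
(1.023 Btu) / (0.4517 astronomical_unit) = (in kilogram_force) 1.629e-09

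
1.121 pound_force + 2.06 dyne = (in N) 4.986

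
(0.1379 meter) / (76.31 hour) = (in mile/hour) 1.123e-06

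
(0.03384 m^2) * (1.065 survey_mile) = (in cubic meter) 58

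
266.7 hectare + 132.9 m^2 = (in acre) 659.1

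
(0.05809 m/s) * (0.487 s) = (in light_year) 2.99e-18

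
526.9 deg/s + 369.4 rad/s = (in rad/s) 378.6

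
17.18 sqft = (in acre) 0.0003944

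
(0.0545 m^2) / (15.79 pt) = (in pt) 2.773e+04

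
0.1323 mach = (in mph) 100.8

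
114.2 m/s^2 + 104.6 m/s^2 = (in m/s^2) 218.8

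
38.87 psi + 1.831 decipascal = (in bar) 2.68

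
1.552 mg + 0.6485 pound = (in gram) 294.2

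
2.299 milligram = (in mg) 2.299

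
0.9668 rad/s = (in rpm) 9.232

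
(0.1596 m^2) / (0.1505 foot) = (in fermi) 3.479e+15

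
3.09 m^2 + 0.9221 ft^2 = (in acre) 0.0007847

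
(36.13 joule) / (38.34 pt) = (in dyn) 2.671e+08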